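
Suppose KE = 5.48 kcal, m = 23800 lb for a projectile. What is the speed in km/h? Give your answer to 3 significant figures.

7.42 km/h

Rearranging: v = √(2·KE/m).
KE = 5.48 kcal = 22928 J; m = 23800 lb = 10795 kg.
v = 2.061 m/s
2.061 m/s × (1 km/h / 0.2778 m/s) = 7.420 km/h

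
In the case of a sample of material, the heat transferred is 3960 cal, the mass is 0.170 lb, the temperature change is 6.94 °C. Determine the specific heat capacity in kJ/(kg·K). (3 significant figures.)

31.0 kJ/(kg·K)

Solving Q = m·c·ΔT for c: c = Q/(m·ΔT).
Q = 3960 cal = 16569 J; m = 0.170 lb = 0.07711 kg; ΔT = 6.94 °C = 6.940 K.
c = 30961 J/(kg·K)
30961 J/(kg·K) × (1 kJ/(kg·K) / 1000 J/(kg·K)) = 30.96 kJ/(kg·K)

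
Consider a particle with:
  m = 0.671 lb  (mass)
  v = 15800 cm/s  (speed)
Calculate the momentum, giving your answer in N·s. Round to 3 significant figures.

p is given directly by: p = mv.
m = 0.671 lb = 0.3044 kg; v = 15800 cm/s = 158.0 m/s.
p = 48.09 kg·m/s
Since 1 N·s = 1 kg·m/s, 48.09 N·s.

48.1 N·s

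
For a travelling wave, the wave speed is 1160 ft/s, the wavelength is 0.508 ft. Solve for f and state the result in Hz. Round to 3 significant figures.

2280 Hz

Solving v = f·λ for f: f = v/λ.
v = 1160 ft/s = 353.6 m/s; λ = 0.508 ft = 0.1548 m.
f = 2283 Hz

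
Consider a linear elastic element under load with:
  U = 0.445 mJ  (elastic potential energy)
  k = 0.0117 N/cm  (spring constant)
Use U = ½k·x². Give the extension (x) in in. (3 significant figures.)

1.09 in

Solving U = ½k·x² for x: x = √(2U/k).
U = 0.445 mJ = 4.450×10^-4 J; k = 0.0117 N/cm = 1.170 N/m.
x = 0.02758 m
0.02758 m × (1 in / 0.02540 m) = 1.086 in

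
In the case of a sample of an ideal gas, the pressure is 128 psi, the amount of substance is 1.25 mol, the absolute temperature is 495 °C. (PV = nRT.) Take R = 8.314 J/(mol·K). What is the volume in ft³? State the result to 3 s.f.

Rearranging PV = nRT for V: V = nRT/P.
P = 128 psi = 8.825×10^5 Pa; n = 1.25 mol; T = 495 °C = 768.1 K; R = 8.314 J/(mol·K).
V = 0.009046 m³
0.009046 m³ × (1 ft³ / 0.02832 m³) = 0.3194 ft³

0.319 ft³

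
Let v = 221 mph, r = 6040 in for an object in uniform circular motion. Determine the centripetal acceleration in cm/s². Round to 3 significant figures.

6360 cm/s²

a is given directly by: a = v²/r.
v = 221 mph = 98.80 m/s; r = 6040 in = 153.4 m.
a = 63.62 m/s²
63.62 m/s² × (1 cm/s² / 0.01000 m/s²) = 6362 cm/s²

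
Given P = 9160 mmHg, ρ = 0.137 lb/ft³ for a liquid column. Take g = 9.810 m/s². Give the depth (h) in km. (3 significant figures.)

56.7 km

Rearranging P = ρ·g·h for h: h = P/(ρ·g).
P = 9160 mmHg = 1.221×10^6 Pa; ρ = 0.137 lb/ft³ = 2.195 kg/m³; g = 9.810 m/s².
h = 56727 m
56727 m × (1 km / 1000 m) = 56.73 km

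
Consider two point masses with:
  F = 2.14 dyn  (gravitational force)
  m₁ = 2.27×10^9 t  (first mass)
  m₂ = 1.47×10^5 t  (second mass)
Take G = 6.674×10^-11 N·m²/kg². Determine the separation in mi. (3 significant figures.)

20000 mi

From Newton's law of gravitation: r = √(G·m₁m₂/F).
F = 2.14 dyn = 2.140×10^-5 N; m₁ = 2.27×10^9 t = 2.270×10^12 kg; m₂ = 1.47×10^5 t = 1.470×10^8 kg; G = 6.674×10^-11 N·m²/kg².
r = 3.226×10^7 m
3.226×10^7 m × (1 mi / 1609 m) = 20045 mi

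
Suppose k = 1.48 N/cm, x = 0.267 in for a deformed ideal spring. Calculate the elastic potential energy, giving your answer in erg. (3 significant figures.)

34000 erg

U is given directly by: U = ½kx².
k = 1.48 N/cm = 148.0 N/m; x = 0.267 in = 0.006782 m.
U = 0.003403 J
0.003403 J × (1 erg / 1.000×10^-7 J) = 34035 erg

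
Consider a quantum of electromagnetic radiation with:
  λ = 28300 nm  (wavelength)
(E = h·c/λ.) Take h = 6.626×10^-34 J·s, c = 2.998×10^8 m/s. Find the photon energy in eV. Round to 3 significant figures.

0.0438 eV

E is given directly by: E = hc/λ.
λ = 28300 nm = 2.830×10^-5 m; h = 6.626×10^-34 J·s; c = 2.998×10^8 m/s.
E = 7.019×10^-21 J  (the unit combination reduces to kg·m²/s² = J)
7.019×10^-21 J × (1 eV / 1.602×10^-19 J) = 0.04381 eV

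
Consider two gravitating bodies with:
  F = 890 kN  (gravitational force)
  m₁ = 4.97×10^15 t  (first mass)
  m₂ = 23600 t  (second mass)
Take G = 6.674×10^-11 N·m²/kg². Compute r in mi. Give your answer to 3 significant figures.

From Newton's law of gravitation: r = √(G·m₁m₂/F).
F = 890 kN = 8.900×10^5 N; m₁ = 4.97×10^15 t = 4.970×10^18 kg; m₂ = 23600 t = 2.360×10^7 kg; G = 6.674×10^-11 N·m²/kg².
r = 93785 m
93785 m × (1 mi / 1609 m) = 58.28 mi

58.3 mi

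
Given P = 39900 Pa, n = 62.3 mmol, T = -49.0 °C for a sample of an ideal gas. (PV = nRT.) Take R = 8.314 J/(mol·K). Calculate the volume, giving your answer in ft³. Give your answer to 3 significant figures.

0.103 ft³

From the ideal-gas law: V = nRT/P.
P = 39900 Pa; n = 62.3 mmol = 0.06230 mol; T = -49.0 °C = 224.1 K; R = 8.314 J/(mol·K).
V = 0.002910 m³
0.002910 m³ × (1 ft³ / 0.02832 m³) = 0.1028 ft³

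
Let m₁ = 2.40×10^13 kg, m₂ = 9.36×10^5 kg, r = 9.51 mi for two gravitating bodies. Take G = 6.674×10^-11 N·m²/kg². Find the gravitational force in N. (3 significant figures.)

F is given directly by: F = Gm₁m₂/r².
m₁ = 2.40×10^13 kg; m₂ = 9.36×10^5 kg; r = 9.51 mi = 15305 m; G = 6.674×10^-11 N·m²/kg².
F = 6.401 N

6.40 N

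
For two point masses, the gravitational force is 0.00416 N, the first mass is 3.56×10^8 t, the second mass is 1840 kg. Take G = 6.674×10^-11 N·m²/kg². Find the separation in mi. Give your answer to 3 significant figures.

From Newton's law of gravitation: r = √(G·m₁m₂/F).
F = 0.00416 N; m₁ = 3.56×10^8 t = 3.560×10^11 kg; m₂ = 1840 kg; G = 6.674×10^-11 N·m²/kg².
r = 3242 m
3242 m × (1 mi / 1609 m) = 2.014 mi

2.01 mi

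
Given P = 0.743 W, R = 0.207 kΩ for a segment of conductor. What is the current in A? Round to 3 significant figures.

0.0599 A

Rearranging P = I²R for I: I = √(P/R).
P = 0.743 W; R = 0.207 kΩ = 207.0 Ω.
I = 0.05991 A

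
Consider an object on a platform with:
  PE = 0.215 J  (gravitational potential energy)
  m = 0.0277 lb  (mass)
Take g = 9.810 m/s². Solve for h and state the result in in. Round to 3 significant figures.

68.7 in

Rearranging PE = m·g·h for h: h = PE/(m·g).
PE = 0.215 J; m = 0.0277 lb = 0.01256 kg; g = 9.810 m/s².
h = 1.744 m
1.744 m × (1 in / 0.02540 m) = 68.67 in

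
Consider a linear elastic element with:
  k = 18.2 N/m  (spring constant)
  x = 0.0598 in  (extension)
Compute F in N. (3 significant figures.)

0.0276 N

F is given directly by: F = kx.
k = 18.2 N/m; x = 0.0598 in = 0.001519 m.
F = 0.02764 N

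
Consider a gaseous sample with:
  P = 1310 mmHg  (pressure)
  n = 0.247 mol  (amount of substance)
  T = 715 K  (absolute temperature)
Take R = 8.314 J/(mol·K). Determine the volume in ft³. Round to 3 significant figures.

0.297 ft³

From the ideal-gas law: V = nRT/P.
P = 1310 mmHg = 1.747×10^5 Pa; n = 0.247 mol; T = 715 K; R = 8.314 J/(mol·K).
V = 0.008407 m³
0.008407 m³ × (1 ft³ / 0.02832 m³) = 0.2969 ft³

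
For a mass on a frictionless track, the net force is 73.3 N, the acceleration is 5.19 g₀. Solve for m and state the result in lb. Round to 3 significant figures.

3.18 lb

From Newton's second law: m = F/a.
F = 73.3 N; a = 5.19 g₀ = 50.90 m/s².
m = 1.440 kg
1.440 kg × (1 lb / 0.4536 kg) = 3.175 lb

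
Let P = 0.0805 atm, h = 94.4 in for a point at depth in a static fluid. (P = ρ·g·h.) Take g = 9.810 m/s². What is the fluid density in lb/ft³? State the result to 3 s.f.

21.6 lb/ft³

Rearranging: ρ = P/(g·h).
P = 0.0805 atm = 8157 Pa; h = 94.4 in = 2.398 m; g = 9.810 m/s².
ρ = 346.8 kg/m³
346.8 kg/m³ × (1 lb/ft³ / 16.02 kg/m³) = 21.65 lb/ft³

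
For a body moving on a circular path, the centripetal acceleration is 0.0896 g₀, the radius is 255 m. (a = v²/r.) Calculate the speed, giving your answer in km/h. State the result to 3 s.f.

53.9 km/h

Rearranging: v = √(a·r).
a = 0.0896 g₀ = 0.8787 m/s²; r = 255 m.
v = 14.97 m/s
14.97 m/s × (1 km/h / 0.2778 m/s) = 53.89 km/h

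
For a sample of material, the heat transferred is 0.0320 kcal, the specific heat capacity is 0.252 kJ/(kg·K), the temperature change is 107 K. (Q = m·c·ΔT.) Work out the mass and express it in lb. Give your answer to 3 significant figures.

Rearranging: m = Q/(c·ΔT).
Q = 0.0320 kcal = 133.9 J; c = 0.252 kJ/(kg·K) = 252.0 J/(kg·K); ΔT = 107 K.
m = 0.004965 kg
0.004965 kg × (1 lb / 0.4536 kg) = 0.01095 lb

0.0109 lb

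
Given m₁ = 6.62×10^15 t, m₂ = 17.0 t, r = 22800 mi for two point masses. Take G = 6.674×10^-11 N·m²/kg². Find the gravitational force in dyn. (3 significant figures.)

558 dyn

From Newton's law of gravitation: F = Gm₁m₂/r².
m₁ = 6.62×10^15 t = 6.620×10^18 kg; m₂ = 17.0 t = 17000 kg; r = 22800 mi = 3.669×10^7 m; G = 6.674×10^-11 N·m²/kg².
F = 0.005579 N
0.005579 N × (1 dyn / 1.000×10^-5 N) = 557.9 dyn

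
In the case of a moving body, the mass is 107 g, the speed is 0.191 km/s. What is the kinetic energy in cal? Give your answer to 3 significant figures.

Directly: KE = ½mv².
m = 107 g = 0.1070 kg; v = 0.191 km/s = 191.0 m/s.
KE = 1952 J
1952 J × (1 cal / 4.184 J) = 466.5 cal

466 cal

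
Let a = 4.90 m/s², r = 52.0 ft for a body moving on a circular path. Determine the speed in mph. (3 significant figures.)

Rearranging a = v²/r for v: v = √(a·r).
a = 4.90 m/s²; r = 52.0 ft = 15.85 m.
v = 8.813 m/s
8.813 m/s × (1 mph / 0.4470 m/s) = 19.71 mph

19.7 mph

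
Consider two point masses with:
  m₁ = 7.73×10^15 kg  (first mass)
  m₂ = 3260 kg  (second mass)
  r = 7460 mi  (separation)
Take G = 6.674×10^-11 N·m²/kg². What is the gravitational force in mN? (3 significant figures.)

From Newton's law of gravitation: F = Gm₁m₂/r².
m₁ = 7.73×10^15 kg; m₂ = 3260 kg; r = 7460 mi = 1.201×10^7 m; G = 6.674×10^-11 N·m²/kg².
F = 1.167×10^-5 N
1.167×10^-5 N × (1 mN / 0.001000 N) = 0.01167 mN

0.0117 mN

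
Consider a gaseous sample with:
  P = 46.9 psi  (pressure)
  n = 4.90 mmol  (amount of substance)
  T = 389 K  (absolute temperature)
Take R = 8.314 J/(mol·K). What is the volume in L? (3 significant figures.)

Solving PV = nRT for V: V = nRT/P.
P = 46.9 psi = 3.234×10^5 Pa; n = 4.90 mmol = 0.004900 mol; T = 389 K; R = 8.314 J/(mol·K).
V = 4.901×10^-5 m³
4.901×10^-5 m³ × (1 L / 0.001000 m³) = 0.04901 L

0.0490 L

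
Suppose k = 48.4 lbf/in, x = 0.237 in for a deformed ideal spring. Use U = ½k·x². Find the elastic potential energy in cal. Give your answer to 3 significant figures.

U is given directly by: U = ½kx².
k = 48.4 lbf/in = 8476 N/m; x = 0.237 in = 0.006020 m.
U = 0.1536 J
0.1536 J × (1 cal / 4.184 J) = 0.03671 cal

0.0367 cal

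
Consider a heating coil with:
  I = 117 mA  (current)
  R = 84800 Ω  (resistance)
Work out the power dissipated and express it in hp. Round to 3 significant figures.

P is given directly by: P = I²R.
I = 117 mA = 0.1170 A; R = 84800 Ω.
P = 1161 W  (the unit combination reduces to kg·m²/s³ = W)
1161 W × (1 hp / 745.7 W) = 1.557 hp

1.56 hp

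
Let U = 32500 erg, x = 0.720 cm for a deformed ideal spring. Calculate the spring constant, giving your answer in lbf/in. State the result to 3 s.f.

Rearranging U = ½k·x² for k: k = 2U/x².
U = 32500 erg = 0.003250 J; x = 0.720 cm = 0.007200 m.
k = 125.4 N/m
125.4 N/m × (1 lbf/in / 175.1 N/m) = 0.7160 lbf/in

0.716 lbf/in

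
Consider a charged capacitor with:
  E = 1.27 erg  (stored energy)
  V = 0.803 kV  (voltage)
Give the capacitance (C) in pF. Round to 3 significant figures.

0.394 pF

Rearranging: C = 2E/V².
E = 1.27 erg = 1.270×10^-7 J; V = 0.803 kV = 803.0 V.
C = 3.939×10^-13 F
3.939×10^-13 F × (1 pF / 1.000×10^-12 F) = 0.3939 pF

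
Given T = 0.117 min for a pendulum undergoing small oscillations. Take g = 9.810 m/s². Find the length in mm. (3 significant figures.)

Solving T = 2π√(L/g) for L: L = g·(T/2π)².
T = 0.117 min = 7.020 s; g = 9.810 m/s².
L = 12.25 m
12.25 m × (1 mm / 0.001000 m) = 12246 mm

12200 mm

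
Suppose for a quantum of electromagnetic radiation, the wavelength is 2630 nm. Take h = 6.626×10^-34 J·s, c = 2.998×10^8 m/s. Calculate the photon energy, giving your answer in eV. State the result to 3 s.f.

0.471 eV

E is given directly by: E = hc/λ.
λ = 2630 nm = 2.630×10^-6 m; h = 6.626×10^-34 J·s; c = 2.998×10^8 m/s.
E = 7.553×10^-20 J
7.553×10^-20 J × (1 eV / 1.602×10^-19 J) = 0.4714 eV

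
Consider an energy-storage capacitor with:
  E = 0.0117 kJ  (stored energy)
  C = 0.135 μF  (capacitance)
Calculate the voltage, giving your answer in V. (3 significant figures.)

Rearranging E = ½C·V² for V: V = √(2E/C).
E = 0.0117 kJ = 11.70 J; C = 0.135 μF = 1.350×10^-7 F.
V = 13166 V  (the unit combination reduces to kg·m²/(A·s³) = V)

13200 V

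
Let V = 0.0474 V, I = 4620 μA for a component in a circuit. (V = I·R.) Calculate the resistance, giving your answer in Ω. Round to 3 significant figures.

10.3 Ω

Rearranging: R = V/I.
V = 0.0474 V; I = 4620 μA = 0.004620 A.
R = 10.26 Ω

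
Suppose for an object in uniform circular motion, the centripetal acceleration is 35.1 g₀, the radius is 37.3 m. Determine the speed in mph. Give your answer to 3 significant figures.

253 mph

Rearranging a = v²/r for v: v = √(a·r).
a = 35.1 g₀ = 344.2 m/s²; r = 37.3 m.
v = 113.3 m/s
113.3 m/s × (1 mph / 0.4470 m/s) = 253.5 mph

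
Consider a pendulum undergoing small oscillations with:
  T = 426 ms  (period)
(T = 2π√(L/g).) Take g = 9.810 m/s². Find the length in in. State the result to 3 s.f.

Solving T = 2π√(L/g) for L: L = g·(T/2π)².
T = 426 ms = 0.4260 s; g = 9.810 m/s².
L = 0.04510 m
0.04510 m × (1 in / 0.02540 m) = 1.775 in

1.78 in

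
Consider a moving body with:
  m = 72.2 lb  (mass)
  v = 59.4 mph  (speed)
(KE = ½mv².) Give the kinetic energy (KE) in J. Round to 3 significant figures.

11500 J

Directly: KE = ½mv².
m = 72.2 lb = 32.75 kg; v = 59.4 mph = 26.55 m/s.
KE = 11546 J  (the unit combination reduces to kg·m²/s² = J)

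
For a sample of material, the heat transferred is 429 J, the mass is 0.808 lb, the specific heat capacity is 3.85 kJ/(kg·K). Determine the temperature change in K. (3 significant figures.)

0.304 K

Solving Q = m·c·ΔT for ΔT: ΔT = Q/(m·c).
Q = 429 J; m = 0.808 lb = 0.3665 kg; c = 3.85 kJ/(kg·K) = 3850 J/(kg·K).
ΔT = 0.3040 K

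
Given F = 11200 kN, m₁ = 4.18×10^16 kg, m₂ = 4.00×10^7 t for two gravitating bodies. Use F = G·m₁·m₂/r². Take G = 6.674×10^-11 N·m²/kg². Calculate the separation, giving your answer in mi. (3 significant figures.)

Rearranging: r = √(G·m₁m₂/F).
F = 11200 kN = 1.120×10^7 N; m₁ = 4.18×10^16 kg; m₂ = 4.00×10^7 t = 4.000×10^10 kg; G = 6.674×10^-11 N·m²/kg².
r = 99816 m
99816 m × (1 mi / 1609 m) = 62.02 mi

62.0 mi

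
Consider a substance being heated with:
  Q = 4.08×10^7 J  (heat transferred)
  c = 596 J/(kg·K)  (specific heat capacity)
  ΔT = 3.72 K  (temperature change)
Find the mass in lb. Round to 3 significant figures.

40600 lb

Rearranging: m = Q/(c·ΔT).
Q = 4.08×10^7 J; c = 596 J/(kg·K); ΔT = 3.72 K.
m = 18402 kg
18402 kg × (1 lb / 0.4536 kg) = 40570 lb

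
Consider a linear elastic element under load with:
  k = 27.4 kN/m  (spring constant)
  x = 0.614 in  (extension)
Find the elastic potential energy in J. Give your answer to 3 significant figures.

3.33 J

U is given directly by: U = ½kx².
k = 27.4 kN/m = 27400 N/m; x = 0.614 in = 0.01560 m.
U = 3.332 J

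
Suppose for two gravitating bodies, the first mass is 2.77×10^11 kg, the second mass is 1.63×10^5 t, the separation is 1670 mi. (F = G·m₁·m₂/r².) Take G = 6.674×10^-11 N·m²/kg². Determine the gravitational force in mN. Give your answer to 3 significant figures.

From Newton's law of gravitation: F = Gm₁m₂/r².
m₁ = 2.77×10^11 kg; m₂ = 1.63×10^5 t = 1.630×10^8 kg; r = 1670 mi = 2.688×10^6 m; G = 6.674×10^-11 N·m²/kg².
F = 4.172×10^-4 N  (the unit combination reduces to kg·m/s² = N)
4.172×10^-4 N × (1 mN / 0.001000 N) = 0.4172 mN

0.417 mN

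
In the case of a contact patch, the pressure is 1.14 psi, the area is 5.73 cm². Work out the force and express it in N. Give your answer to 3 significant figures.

4.50 N

Solving P = F/A for F: F = P·A.
P = 1.14 psi = 7860 Pa; A = 5.73 cm² = 5.730×10^-4 m².
F = 4.504 N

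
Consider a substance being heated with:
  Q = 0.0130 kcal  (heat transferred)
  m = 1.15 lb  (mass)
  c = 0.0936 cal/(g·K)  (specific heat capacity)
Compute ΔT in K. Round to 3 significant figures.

Solving Q = m·c·ΔT for ΔT: ΔT = Q/(m·c).
Q = 0.0130 kcal = 54.39 J; m = 1.15 lb = 0.5216 kg; c = 0.0936 cal/(g·K) = 391.6 J/(kg·K).
ΔT = 0.2663 K

0.266 K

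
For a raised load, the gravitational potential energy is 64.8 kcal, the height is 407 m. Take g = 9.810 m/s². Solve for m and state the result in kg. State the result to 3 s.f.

Rearranging PE = m·g·h for m: m = PE/(g·h).
PE = 64.8 kcal = 2.711×10^5 J; h = 407 m; g = 9.810 m/s².
m = 67.91 kg

67.9 kg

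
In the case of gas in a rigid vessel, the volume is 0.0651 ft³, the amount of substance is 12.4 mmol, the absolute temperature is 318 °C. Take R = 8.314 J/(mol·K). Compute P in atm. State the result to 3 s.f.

Directly: P = nRT/V.
V = 0.0651 ft³ = 0.001843 m³; n = 12.4 mmol = 0.01240 mol; T = 318 °C = 591.1 K; R = 8.314 J/(mol·K).
P = 33060 Pa
33060 Pa × (1 atm / 1.013×10^5 Pa) = 0.3263 atm

0.326 atm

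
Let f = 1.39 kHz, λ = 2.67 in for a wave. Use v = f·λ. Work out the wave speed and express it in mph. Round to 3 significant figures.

211 mph

v is given directly by: v = fλ.
f = 1.39 kHz = 1390 Hz; λ = 2.67 in = 0.06782 m.
v = 94.27 m/s
94.27 m/s × (1 mph / 0.4470 m/s) = 210.9 mph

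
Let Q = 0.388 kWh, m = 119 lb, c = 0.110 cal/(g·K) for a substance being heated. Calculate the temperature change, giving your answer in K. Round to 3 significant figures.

Rearranging: ΔT = Q/(m·c).
Q = 0.388 kWh = 1.397×10^6 J; m = 119 lb = 53.98 kg; c = 0.110 cal/(g·K) = 460.2 J/(kg·K).
ΔT = 56.23 K

56.2 K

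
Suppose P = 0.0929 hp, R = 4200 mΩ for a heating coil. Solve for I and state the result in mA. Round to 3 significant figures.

4060 mA

Solving P = I²R for I: I = √(P/R).
P = 0.0929 hp = 69.28 W; R = 4200 mΩ = 4.200 Ω.
I = 4.061 A
4.061 A × (1 mA / 0.001000 A) = 4061 mA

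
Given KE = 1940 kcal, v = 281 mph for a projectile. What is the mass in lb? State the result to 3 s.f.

Rearranging: m = 2·KE/v².
KE = 1940 kcal = 8.117×10^6 J; v = 281 mph = 125.6 m/s.
m = 1029 kg
1029 kg × (1 lb / 0.4536 kg) = 2268 lb

2270 lb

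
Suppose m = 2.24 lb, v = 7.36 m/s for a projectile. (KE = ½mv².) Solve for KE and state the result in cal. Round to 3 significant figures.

6.58 cal

Directly: KE = ½mv².
m = 2.24 lb = 1.016 kg; v = 7.36 m/s.
KE = 27.52 J  (the unit combination reduces to kg·m²/s² = J)
27.52 J × (1 cal / 4.184 J) = 6.577 cal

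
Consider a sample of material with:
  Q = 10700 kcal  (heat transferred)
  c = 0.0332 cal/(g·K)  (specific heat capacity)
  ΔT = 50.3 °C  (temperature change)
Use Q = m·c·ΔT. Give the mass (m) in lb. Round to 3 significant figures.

Rearranging: m = Q/(c·ΔT).
Q = 10700 kcal = 4.477×10^7 J; c = 0.0332 cal/(g·K) = 138.9 J/(kg·K); ΔT = 50.3 °C = 50.30 K.
m = 6407 kg
6407 kg × (1 lb / 0.4536 kg) = 14126 lb

14100 lb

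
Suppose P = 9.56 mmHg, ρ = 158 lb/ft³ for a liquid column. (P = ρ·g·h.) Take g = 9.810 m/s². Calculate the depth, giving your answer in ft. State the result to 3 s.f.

0.168 ft

Rearranging: h = P/(ρ·g).
P = 9.56 mmHg = 1275 Pa; ρ = 158 lb/ft³ = 2531 kg/m³; g = 9.810 m/s².
h = 0.05133 m
0.05133 m × (1 ft / 0.3048 m) = 0.1684 ft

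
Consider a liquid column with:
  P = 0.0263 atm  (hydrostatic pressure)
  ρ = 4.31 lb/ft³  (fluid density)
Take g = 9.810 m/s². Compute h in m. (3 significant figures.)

3.93 m

Rearranging: h = P/(ρ·g).
P = 0.0263 atm = 2665 Pa; ρ = 4.31 lb/ft³ = 69.04 kg/m³; g = 9.810 m/s².
h = 3.935 m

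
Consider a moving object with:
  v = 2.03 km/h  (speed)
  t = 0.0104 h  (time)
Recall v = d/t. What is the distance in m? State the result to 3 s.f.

Rearranging: d = v·t.
v = 2.03 km/h = 0.5639 m/s; t = 0.0104 h = 37.44 s.
d = 21.11 m

21.1 m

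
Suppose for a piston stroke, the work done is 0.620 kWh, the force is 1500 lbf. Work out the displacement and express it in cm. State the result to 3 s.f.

Rearranging W = F·d for d: d = W/F.
W = 0.620 kWh = 2.232×10^6 J; F = 1500 lbf = 6672 N.
d = 334.5 m
334.5 m × (1 cm / 0.01000 m) = 33452 cm

33500 cm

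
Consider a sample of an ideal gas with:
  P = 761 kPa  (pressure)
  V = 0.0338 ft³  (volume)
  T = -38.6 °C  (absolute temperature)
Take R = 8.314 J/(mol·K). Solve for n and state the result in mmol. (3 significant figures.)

374 mmol

Rearranging PV = nRT for n: n = PV/(RT).
P = 761 kPa = 7.610×10^5 Pa; V = 0.0338 ft³ = 9.571×10^-4 m³; T = -38.6 °C = 234.5 K; R = 8.314 J/(mol·K).
n = 0.3735 mol
0.3735 mol × (1 mmol / 0.001000 mol) = 373.5 mmol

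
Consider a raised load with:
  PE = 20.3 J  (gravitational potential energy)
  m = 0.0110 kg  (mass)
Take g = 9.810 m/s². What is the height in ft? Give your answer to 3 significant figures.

Solving PE = m·g·h for h: h = PE/(m·g).
PE = 20.3 J; m = 0.0110 kg; g = 9.810 m/s².
h = 188.1 m
188.1 m × (1 ft / 0.3048 m) = 617.2 ft

617 ft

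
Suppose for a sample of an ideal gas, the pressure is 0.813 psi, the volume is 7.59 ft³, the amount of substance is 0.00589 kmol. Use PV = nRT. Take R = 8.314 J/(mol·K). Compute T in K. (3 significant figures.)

Rearranging PV = nRT for T: T = PV/(nR).
P = 0.813 psi = 5605 Pa; V = 7.59 ft³ = 0.2149 m³; n = 0.00589 kmol = 5.890 mol; R = 8.314 J/(mol·K).
T = 24.60 K

24.6 K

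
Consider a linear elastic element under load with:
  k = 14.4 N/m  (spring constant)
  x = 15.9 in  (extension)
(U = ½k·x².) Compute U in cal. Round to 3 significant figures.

U is given directly by: U = ½kx².
k = 14.4 N/m; x = 15.9 in = 0.4039 m.
U = 1.174 J
1.174 J × (1 cal / 4.184 J) = 0.2807 cal

0.281 cal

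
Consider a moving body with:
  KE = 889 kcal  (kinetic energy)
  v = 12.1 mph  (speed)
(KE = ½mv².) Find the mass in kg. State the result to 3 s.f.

2.54×10^5 kg

Rearranging KE = ½mv² for m: m = 2·KE/v².
KE = 889 kcal = 3.720×10^6 J; v = 12.1 mph = 5.409 m/s.
m = 2.542×10^5 kg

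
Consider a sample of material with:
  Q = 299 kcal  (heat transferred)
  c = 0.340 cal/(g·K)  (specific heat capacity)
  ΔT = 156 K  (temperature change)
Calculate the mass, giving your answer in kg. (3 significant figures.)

Solving Q = m·c·ΔT for m: m = Q/(c·ΔT).
Q = 299 kcal = 1.251×10^6 J; c = 0.340 cal/(g·K) = 1423 J/(kg·K); ΔT = 156 K.
m = 5.637 kg

5.64 kg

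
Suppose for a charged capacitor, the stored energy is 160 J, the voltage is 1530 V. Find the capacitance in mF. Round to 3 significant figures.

Solving E = ½C·V² for C: C = 2E/V².
E = 160 J; V = 1530 V.
C = 1.367×10^-4 F
1.367×10^-4 F × (1 mF / 0.001000 F) = 0.1367 mF

0.137 mF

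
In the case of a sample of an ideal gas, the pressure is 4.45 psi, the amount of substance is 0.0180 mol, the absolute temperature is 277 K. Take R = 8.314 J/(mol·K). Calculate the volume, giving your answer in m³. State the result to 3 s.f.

Rearranging PV = nRT for V: V = nRT/P.
P = 4.45 psi = 30682 Pa; n = 0.0180 mol; T = 277 K; R = 8.314 J/(mol·K).
V = 0.001351 m³

0.00135 m³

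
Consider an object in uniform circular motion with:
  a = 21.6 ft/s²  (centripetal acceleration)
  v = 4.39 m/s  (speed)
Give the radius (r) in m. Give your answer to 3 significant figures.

2.93 m

Solving a = v²/r for r: r = v²/a.
a = 21.6 ft/s² = 6.584 m/s²; v = 4.39 m/s.
r = 2.927 m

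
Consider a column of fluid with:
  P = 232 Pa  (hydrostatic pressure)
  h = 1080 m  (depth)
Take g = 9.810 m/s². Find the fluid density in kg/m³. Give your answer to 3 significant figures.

Solving P = ρ·g·h for ρ: ρ = P/(g·h).
P = 232 Pa; h = 1080 m; g = 9.810 m/s².
ρ = 0.02190 kg/m³

0.0219 kg/m³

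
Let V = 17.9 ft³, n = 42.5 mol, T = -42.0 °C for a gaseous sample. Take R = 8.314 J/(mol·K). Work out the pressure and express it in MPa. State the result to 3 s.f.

0.161 MPa

Directly: P = nRT/V.
V = 17.9 ft³ = 0.5069 m³; n = 42.5 mol; T = -42.0 °C = 231.1 K; R = 8.314 J/(mol·K).
P = 1.611×10^5 Pa
1.611×10^5 Pa × (1 MPa / 1.000×10^6 Pa) = 0.1611 MPa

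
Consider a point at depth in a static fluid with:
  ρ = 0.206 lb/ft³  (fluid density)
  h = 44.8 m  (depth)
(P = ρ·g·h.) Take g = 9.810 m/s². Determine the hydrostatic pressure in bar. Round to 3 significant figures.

P is given directly by: P = ρgh.
ρ = 0.206 lb/ft³ = 3.300 kg/m³; h = 44.8 m; g = 9.810 m/s².
P = 1450 Pa  (the unit combination reduces to kg/(m·s²) = Pa)
1450 Pa × (1 bar / 1.000×10^5 Pa) = 0.01450 bar

0.0145 bar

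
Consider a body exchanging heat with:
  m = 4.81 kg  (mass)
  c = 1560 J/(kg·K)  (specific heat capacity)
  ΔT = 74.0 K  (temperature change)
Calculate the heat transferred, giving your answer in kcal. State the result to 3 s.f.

Directly: Q = mcΔT.
m = 4.81 kg; c = 1560 J/(kg·K); ΔT = 74.0 K.
Q = 5.553×10^5 J
5.553×10^5 J × (1 kcal / 4184 J) = 132.7 kcal

133 kcal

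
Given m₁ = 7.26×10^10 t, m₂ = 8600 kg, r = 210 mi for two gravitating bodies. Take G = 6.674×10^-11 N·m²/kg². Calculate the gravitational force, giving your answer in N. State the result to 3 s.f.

3.65×10^-4 N

Directly: F = Gm₁m₂/r².
m₁ = 7.26×10^10 t = 7.260×10^13 kg; m₂ = 8600 kg; r = 210 mi = 3.380×10^5 m; G = 6.674×10^-11 N·m²/kg².
F = 3.648×10^-4 N  (the unit combination reduces to kg·m/s² = N)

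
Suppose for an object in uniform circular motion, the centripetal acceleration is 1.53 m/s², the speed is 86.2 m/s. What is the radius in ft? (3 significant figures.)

Solving a = v²/r for r: r = v²/a.
a = 1.53 m/s²; v = 86.2 m/s.
r = 4856 m
4856 m × (1 ft / 0.3048 m) = 15933 ft

15900 ft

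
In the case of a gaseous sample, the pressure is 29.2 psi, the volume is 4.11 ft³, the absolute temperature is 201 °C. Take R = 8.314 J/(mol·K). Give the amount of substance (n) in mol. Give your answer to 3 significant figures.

5.94 mol

From the ideal-gas law: n = PV/(RT).
P = 29.2 psi = 2.013×10^5 Pa; V = 4.11 ft³ = 0.1164 m³; T = 201 °C = 474.1 K; R = 8.314 J/(mol·K).
n = 5.944 mol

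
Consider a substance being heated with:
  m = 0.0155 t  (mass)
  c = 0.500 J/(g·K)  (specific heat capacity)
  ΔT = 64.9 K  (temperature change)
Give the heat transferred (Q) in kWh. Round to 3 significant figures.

Q is given directly by: Q = mcΔT.
m = 0.0155 t = 15.50 kg; c = 0.500 J/(g·K) = 500.0 J/(kg·K); ΔT = 64.9 K.
Q = 5.030×10^5 J
5.030×10^5 J × (1 kWh / 3.600×10^6 J) = 0.1397 kWh

0.140 kWh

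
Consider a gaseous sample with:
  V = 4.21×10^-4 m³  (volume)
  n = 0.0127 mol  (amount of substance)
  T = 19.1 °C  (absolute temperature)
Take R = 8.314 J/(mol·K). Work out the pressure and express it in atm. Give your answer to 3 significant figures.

0.723 atm

Directly: P = nRT/V.
V = 4.21×10^-4 m³; n = 0.0127 mol; T = 19.1 °C = 292.2 K; R = 8.314 J/(mol·K).
P = 73297 Pa  (the unit combination reduces to kg/(m·s²) = Pa)
73297 Pa × (1 atm / 1.013×10^5 Pa) = 0.7234 atm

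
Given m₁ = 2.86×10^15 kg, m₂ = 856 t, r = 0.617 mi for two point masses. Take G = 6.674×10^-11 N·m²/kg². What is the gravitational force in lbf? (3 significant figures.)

F is given directly by: F = Gm₁m₂/r².
m₁ = 2.86×10^15 kg; m₂ = 856 t = 8.560×10^5 kg; r = 0.617 mi = 993.0 m; G = 6.674×10^-11 N·m²/kg².
F = 1.657×10^5 N
1.657×10^5 N × (1 lbf / 4.448 N) = 37254 lbf

37300 lbf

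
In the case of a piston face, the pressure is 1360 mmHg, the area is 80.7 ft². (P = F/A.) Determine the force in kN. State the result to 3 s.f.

1360 kN

Solving P = F/A for F: F = P·A.
P = 1360 mmHg = 1.813×10^5 Pa; A = 80.7 ft² = 7.497 m².
F = 1.359×10^6 N
1.359×10^6 N × (1 kN / 1000 N) = 1359 kN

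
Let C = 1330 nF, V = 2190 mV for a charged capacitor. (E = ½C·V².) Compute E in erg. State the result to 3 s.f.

E is given directly by: E = ½CV².
C = 1330 nF = 1.330×10^-6 F; V = 2190 mV = 2.190 V.
E = 3.189×10^-6 J
3.189×10^-6 J × (1 erg / 1.000×10^-7 J) = 31.89 erg

31.9 erg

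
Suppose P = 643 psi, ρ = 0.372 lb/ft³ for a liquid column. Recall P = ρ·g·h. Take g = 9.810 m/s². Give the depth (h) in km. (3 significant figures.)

Rearranging: h = P/(ρ·g).
P = 643 psi = 4.433×10^6 Pa; ρ = 0.372 lb/ft³ = 5.959 kg/m³; g = 9.810 m/s².
h = 75840 m
75840 m × (1 km / 1000 m) = 75.84 km

75.8 km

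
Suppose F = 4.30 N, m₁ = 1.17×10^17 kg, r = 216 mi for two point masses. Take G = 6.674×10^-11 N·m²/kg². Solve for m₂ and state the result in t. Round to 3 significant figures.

66.5 t

From Newton's law of gravitation: m₂ = F·r²/(G·m₁).
F = 4.30 N; m₁ = 1.17×10^17 kg; r = 216 mi = 3.476×10^5 m; G = 6.674×10^-11 N·m²/kg².
m₂ = 66543 kg
66543 kg × (1 t / 1000 kg) = 66.54 t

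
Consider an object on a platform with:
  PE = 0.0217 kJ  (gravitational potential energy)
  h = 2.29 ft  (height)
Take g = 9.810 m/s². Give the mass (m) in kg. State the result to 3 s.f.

Solving PE = m·g·h for m: m = PE/(g·h).
PE = 0.0217 kJ = 21.70 J; h = 2.29 ft = 0.6980 m; g = 9.810 m/s².
m = 3.169 kg

3.17 kg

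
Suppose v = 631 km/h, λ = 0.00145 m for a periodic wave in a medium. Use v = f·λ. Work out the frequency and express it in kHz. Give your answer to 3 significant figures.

Rearranging: f = v/λ.
v = 631 km/h = 175.3 m/s; λ = 0.00145 m.
f = 1.209×10^5 Hz
1.209×10^5 Hz × (1 kHz / 1000 Hz) = 120.9 kHz

121 kHz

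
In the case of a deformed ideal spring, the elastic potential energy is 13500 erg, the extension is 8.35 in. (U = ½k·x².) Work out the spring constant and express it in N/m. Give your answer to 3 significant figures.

0.0600 N/m

Rearranging: k = 2U/x².
U = 13500 erg = 0.001350 J; x = 8.35 in = 0.2121 m.
k = 0.06002 N/m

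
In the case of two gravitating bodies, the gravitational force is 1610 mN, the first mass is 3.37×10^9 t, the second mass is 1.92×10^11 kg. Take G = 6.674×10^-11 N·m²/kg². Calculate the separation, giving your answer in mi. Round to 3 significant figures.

3220 mi

From Newton's law of gravitation: r = √(G·m₁m₂/F).
F = 1610 mN = 1.610 N; m₁ = 3.37×10^9 t = 3.370×10^12 kg; m₂ = 1.92×10^11 kg; G = 6.674×10^-11 N·m²/kg².
r = 5.179×10^6 m
5.179×10^6 m × (1 mi / 1609 m) = 3218 mi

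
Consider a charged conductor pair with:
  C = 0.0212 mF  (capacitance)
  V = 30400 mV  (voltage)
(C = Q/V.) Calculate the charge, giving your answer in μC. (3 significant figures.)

644 μC

Rearranging C = Q/V for Q: Q = CV.
C = 0.0212 mF = 2.120×10^-5 F; V = 30400 mV = 30.40 V.
Q = 6.445×10^-4 C  (the unit combination reduces to A·s = C)
6.445×10^-4 C × (1 μC / 1.000×10^-6 C) = 644.5 μC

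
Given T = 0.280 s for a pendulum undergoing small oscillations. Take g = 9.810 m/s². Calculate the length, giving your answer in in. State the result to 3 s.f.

Rearranging T = 2π√(L/g) for L: L = g·(T/2π)².
T = 0.280 s; g = 9.810 m/s².
L = 0.01948 m
0.01948 m × (1 in / 0.02540 m) = 0.7670 in

0.767 in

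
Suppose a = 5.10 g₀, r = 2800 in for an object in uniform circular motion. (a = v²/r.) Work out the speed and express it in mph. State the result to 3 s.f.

Rearranging: v = √(a·r).
a = 5.10 g₀ = 50.01 m/s²; r = 2800 in = 71.12 m.
v = 59.64 m/s
59.64 m/s × (1 mph / 0.4470 m/s) = 133.4 mph

133 mph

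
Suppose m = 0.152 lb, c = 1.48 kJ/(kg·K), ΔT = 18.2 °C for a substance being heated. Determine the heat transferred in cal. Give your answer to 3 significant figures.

Directly: Q = mcΔT.
m = 0.152 lb = 0.06895 kg; c = 1.48 kJ/(kg·K) = 1480 J/(kg·K); ΔT = 18.2 °C = 18.20 K.
Q = 1857 J
1857 J × (1 cal / 4.184 J) = 443.9 cal

444 cal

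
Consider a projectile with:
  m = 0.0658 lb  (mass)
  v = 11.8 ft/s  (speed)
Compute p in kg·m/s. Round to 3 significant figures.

0.107 kg·m/s

Directly: p = mv.
m = 0.0658 lb = 0.02985 kg; v = 11.8 ft/s = 3.597 m/s.
p = 0.1073 kg·m/s  (the unit combination reduces to kg·m/s = kg·m/s)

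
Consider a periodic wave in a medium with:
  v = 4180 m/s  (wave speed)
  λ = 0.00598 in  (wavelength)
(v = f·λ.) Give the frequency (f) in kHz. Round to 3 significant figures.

27500 kHz

Solving v = f·λ for f: f = v/λ.
v = 4180 m/s; λ = 0.00598 in = 1.519×10^-4 m.
f = 2.752×10^7 Hz
2.752×10^7 Hz × (1 kHz / 1000 Hz) = 27520 kHz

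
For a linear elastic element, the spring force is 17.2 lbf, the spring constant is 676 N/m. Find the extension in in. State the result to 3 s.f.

From Hooke's law: x = F/k.
F = 17.2 lbf = 76.51 N; k = 676 N/m.
x = 0.1132 m
0.1132 m × (1 in / 0.02540 m) = 4.456 in

4.46 in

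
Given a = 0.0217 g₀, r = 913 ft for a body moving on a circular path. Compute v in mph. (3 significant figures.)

17.2 mph

Rearranging: v = √(a·r).
a = 0.0217 g₀ = 0.2128 m/s²; r = 913 ft = 278.3 m.
v = 7.695 m/s
7.695 m/s × (1 mph / 0.4470 m/s) = 17.21 mph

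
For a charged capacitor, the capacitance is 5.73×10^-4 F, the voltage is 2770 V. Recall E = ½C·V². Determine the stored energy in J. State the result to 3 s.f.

2200 J

Directly: E = ½CV².
C = 5.73×10^-4 F; V = 2770 V.
E = 2198 J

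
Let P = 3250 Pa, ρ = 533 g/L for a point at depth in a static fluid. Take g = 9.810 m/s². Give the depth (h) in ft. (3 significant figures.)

2.04 ft

Solving P = ρ·g·h for h: h = P/(ρ·g).
P = 3250 Pa; ρ = 533 g/L = 533.0 kg/m³; g = 9.810 m/s².
h = 0.6216 m
0.6216 m × (1 ft / 0.3048 m) = 2.039 ft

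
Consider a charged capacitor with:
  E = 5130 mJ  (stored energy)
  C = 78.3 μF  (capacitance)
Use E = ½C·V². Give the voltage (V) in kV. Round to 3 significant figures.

Rearranging: V = √(2E/C).
E = 5130 mJ = 5.130 J; C = 78.3 μF = 7.830×10^-5 F.
V = 362.0 V
362.0 V × (1 kV / 1000 V) = 0.3620 kV

0.362 kV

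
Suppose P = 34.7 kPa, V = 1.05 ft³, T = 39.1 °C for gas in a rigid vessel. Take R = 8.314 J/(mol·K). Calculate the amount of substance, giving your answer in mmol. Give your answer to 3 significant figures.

Rearranging PV = nRT for n: n = PV/(RT).
P = 34.7 kPa = 34700 Pa; V = 1.05 ft³ = 0.02973 m³; T = 39.1 °C = 312.2 K; R = 8.314 J/(mol·K).
n = 0.3974 mol
0.3974 mol × (1 mmol / 0.001000 mol) = 397.4 mmol

397 mmol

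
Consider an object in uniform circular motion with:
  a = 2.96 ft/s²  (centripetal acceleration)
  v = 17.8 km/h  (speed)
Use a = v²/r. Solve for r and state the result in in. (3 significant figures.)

Rearranging a = v²/r for r: r = v²/a.
a = 2.96 ft/s² = 0.9022 m/s²; v = 17.8 km/h = 4.944 m/s.
r = 27.10 m
27.10 m × (1 in / 0.02540 m) = 1067 in

1070 in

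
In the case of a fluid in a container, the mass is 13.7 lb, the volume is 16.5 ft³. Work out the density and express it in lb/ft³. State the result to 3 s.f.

0.830 lb/ft³

ρ is given directly by: ρ = m/V.
m = 13.7 lb = 6.214 kg; V = 16.5 ft³ = 0.4672 m³.
ρ = 13.30 kg/m³
13.30 kg/m³ × (1 lb/ft³ / 16.02 kg/m³) = 0.8303 lb/ft³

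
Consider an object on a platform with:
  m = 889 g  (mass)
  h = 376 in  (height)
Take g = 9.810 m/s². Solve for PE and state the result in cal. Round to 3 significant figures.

19.9 cal

Directly: PE = mgh.
m = 889 g = 0.8890 kg; h = 376 in = 9.550 m; g = 9.810 m/s².
PE = 83.29 J  (the unit combination reduces to kg·m²/s² = J)
83.29 J × (1 cal / 4.184 J) = 19.91 cal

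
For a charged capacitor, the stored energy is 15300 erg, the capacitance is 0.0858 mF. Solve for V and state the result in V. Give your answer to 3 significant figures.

5.97 V

Rearranging E = ½C·V² for V: V = √(2E/C).
E = 15300 erg = 0.001530 J; C = 0.0858 mF = 8.580×10^-5 F.
V = 5.972 V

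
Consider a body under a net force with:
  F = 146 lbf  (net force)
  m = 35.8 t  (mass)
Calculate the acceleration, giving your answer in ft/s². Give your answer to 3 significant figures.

Solving F = m·a for a: a = F/m.
F = 146 lbf = 649.4 N; m = 35.8 t = 35800 kg.
a = 0.01814 m/s²
0.01814 m/s² × (1 ft/s² / 0.3048 m/s²) = 0.05952 ft/s²

0.0595 ft/s²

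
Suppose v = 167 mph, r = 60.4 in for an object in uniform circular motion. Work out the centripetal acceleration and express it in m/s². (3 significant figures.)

3630 m/s²

Directly: a = v²/r.
v = 167 mph = 74.66 m/s; r = 60.4 in = 1.534 m.
a = 3633 m/s²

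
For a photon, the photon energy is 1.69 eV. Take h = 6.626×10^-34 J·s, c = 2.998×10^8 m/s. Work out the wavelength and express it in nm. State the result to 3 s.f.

Rearranging E = h·c/λ for λ: λ = hc/E.
E = 1.69 eV = 2.708×10^-19 J; h = 6.626×10^-34 J·s; c = 2.998×10^8 m/s.
λ = 7.336×10^-7 m
7.336×10^-7 m × (1 nm / 1.000×10^-9 m) = 733.6 nm

734 nm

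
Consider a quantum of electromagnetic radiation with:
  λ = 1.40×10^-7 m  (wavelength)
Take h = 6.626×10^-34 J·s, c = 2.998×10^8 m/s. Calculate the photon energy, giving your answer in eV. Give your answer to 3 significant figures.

E is given directly by: E = hc/λ.
λ = 1.40×10^-7 m; h = 6.626×10^-34 J·s; c = 2.998×10^8 m/s.
E = 1.419×10^-18 J
1.419×10^-18 J × (1 eV / 1.602×10^-19 J) = 8.856 eV

8.86 eV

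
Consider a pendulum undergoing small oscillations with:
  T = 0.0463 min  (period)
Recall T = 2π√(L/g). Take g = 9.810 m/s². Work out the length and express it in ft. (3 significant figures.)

Solving T = 2π√(L/g) for L: L = g·(T/2π)².
T = 0.0463 min = 2.778 s; g = 9.810 m/s².
L = 1.918 m
1.918 m × (1 ft / 0.3048 m) = 6.292 ft

6.29 ft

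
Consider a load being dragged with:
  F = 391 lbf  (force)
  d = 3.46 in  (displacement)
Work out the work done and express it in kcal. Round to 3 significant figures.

0.0365 kcal

W is given directly by: W = F·d.
F = 391 lbf = 1739 N; d = 3.46 in = 0.08788 m.
W = 152.9 J
152.9 J × (1 kcal / 4184 J) = 0.03653 kcal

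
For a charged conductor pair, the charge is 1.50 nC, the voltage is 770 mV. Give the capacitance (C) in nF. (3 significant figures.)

Directly: C = Q/V.
Q = 1.50 nC = 1.500×10^-9 C; V = 770 mV = 0.7700 V.
C = 1.948×10^-9 F
1.948×10^-9 F × (1 nF / 1.000×10^-9 F) = 1.948 nF

1.95 nF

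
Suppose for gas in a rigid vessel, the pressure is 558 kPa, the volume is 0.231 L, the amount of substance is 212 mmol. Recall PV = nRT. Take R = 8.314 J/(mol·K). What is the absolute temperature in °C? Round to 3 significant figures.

Solving PV = nRT for T: T = PV/(nR).
P = 558 kPa = 5.580×10^5 Pa; V = 0.231 L = 2.310×10^-4 m³; n = 212 mmol = 0.2120 mol; R = 8.314 J/(mol·K).
T = 73.13 K
73.13 K − 273.15 = -200.0 °C

-200 °C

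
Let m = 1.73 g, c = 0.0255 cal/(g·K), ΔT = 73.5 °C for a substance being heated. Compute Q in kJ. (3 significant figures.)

0.0136 kJ

Directly: Q = mcΔT.
m = 1.73 g = 0.001730 kg; c = 0.0255 cal/(g·K) = 106.7 J/(kg·K); ΔT = 73.5 °C = 73.50 K.
Q = 13.57 J  (the unit combination reduces to kg·m²/s² = J)
13.57 J × (1 kJ / 1000 J) = 0.01357 kJ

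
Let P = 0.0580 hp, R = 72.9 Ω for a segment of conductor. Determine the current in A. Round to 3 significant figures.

0.770 A

Solving P = I²R for I: I = √(P/R).
P = 0.0580 hp = 43.25 W; R = 72.9 Ω.
I = 0.7703 A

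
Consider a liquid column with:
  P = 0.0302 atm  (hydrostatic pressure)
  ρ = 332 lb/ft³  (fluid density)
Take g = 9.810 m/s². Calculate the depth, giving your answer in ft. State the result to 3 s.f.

0.192 ft

Solving P = ρ·g·h for h: h = P/(ρ·g).
P = 0.0302 atm = 3060 Pa; ρ = 332 lb/ft³ = 5318 kg/m³; g = 9.810 m/s².
h = 0.05865 m
0.05865 m × (1 ft / 0.3048 m) = 0.1924 ft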